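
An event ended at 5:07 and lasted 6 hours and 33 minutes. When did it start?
Starting time: 5:07 = 307 total minutes past 12:00
Subtracting: 6 hours and 33 minutes = 393 minutes
307 - 393 = -86 (negative, add 12 hours = 720) = 634 minutes
= 10 hours and 34 minutes past 12:00 = 10:34

Final answer: 10:34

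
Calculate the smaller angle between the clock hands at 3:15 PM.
Hour hand position: 3 x 30 + 15 x 0.5 = 97.5 degrees
Minute hand position: 15 x 6 = 90 degrees
Difference: |97.5 - 90| = 7.5 degrees
The angle between the hands is 7.5 degrees

Final answer: 7.5 degrees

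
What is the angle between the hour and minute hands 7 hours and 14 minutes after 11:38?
First find the time 7 hours and 14 minutes after 11:38.
Total minutes: 11 x 60 + 38 + 7 x 60 + 14 = 1132.
1132 mod 720 = 412 minutes = 6:52.
Now compute the angle at 6:52:
Hour hand: 6 x 30 + 52 x 0.5 = 206 degrees
Minute hand: 52 x 6 = 312 degrees
Difference: |206 - 312| = 106 degrees
The angle is 106 degrees

Final answer: 106 degrees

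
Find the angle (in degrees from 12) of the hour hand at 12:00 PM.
The hour hand moves 30 degrees per hour and 0.5 degrees per minute.
At 12:00: (0) x 30 + 0 x 0.5 = 0 + 0 = 0 degrees

Final answer: 0 degrees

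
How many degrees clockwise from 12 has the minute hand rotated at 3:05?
The minute hand moves 6 degrees per minute.
At 3:05: 5 x 6 = 30 degrees

Final answer: 30 degrees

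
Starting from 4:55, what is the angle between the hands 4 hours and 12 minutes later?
First find the time 4 hours and 12 minutes after 4:55.
Total minutes: 4 x 60 + 55 + 4 x 60 + 12 = 547.
547 mod 720 = 547 minutes = 9:07.
Now compute the angle at 9:07:
Hour hand: 9 x 30 + 7 x 0.5 = 273.5 degrees
Minute hand: 7 x 6 = 42 degrees
Difference: |273.5 - 42| = 231.5 degrees
Smaller angle: 360 - 231.5 = 128.5 degrees

Final answer: 128.5 degrees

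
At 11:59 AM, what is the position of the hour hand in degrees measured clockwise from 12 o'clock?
The hour hand moves 30 degrees per hour and 0.5 degrees per minute.
At 11:59: (11) x 30 + 59 x 0.5 = 330 + 29.5 = 359.5 degrees

Final answer: 359.5 degrees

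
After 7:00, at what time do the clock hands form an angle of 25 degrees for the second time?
At t minutes past 7:00, the hour hand is at 30 x 7 + 0.5t degrees and the minute hand is at 6t degrees.
The smaller angle between them is 25 degrees when |30H - 5.5t| = 25 or |30H - 5.5t| = 335.
With H = 7, solve 30 x 7 - 5.5t = +/- target for each target:
  t = (30 x 7 - 25) / 5.5 = 33.64
  t = (30 x 7 + 25) / 5.5 = 42.73
  t = (30 x 7 - 335) / 5.5 = -22.73 (outside (0, 60))
  t = (30 x 7 + 335) / 5.5 = 99.09 (outside (0, 60))
Valid solutions in (0, 60): {33.64, 42.73} minutes.
The second occurrence is t = 42.73 minutes.
The hands form a 25-degree angle at 42.73 minutes past 7:00.

Final answer: 42.73 minutes past 7:00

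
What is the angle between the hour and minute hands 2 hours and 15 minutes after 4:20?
First find the time 2 hours and 15 minutes after 4:20.
Total minutes: 4 x 60 + 20 + 2 x 60 + 15 = 395.
395 mod 720 = 395 minutes = 6:35.
Now compute the angle at 6:35:
Hour hand: 6 x 30 + 35 x 0.5 = 197.5 degrees
Minute hand: 35 x 6 = 210 degrees
Difference: |197.5 - 210| = 12.5 degrees
The angle is 12.5 degrees

Final answer: 12.5 degrees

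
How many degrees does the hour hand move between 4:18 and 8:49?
The hour hand moves 0.5 degrees per minute.
Time elapsed: 8:49 - 4:18 = 271 minutes
Angular displacement: 271 x 0.5 = 135.5 degrees

Final answer: 135.5 degrees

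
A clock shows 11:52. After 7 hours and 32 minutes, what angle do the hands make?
First find the time 7 hours and 32 minutes after 11:52.
Total minutes: 11 x 60 + 52 + 7 x 60 + 32 = 1164.
1164 mod 720 = 444 minutes = 7:24.
Now compute the angle at 7:24:
Hour hand: 7 x 30 + 24 x 0.5 = 222 degrees
Minute hand: 24 x 6 = 144 degrees
Difference: |222 - 144| = 78 degrees
The angle is 78 degrees

Final answer: 78 degrees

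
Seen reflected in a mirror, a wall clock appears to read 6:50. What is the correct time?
Reflection across the vertical (12-6) axis maps a hand at angle A degrees to (360 - A) degrees, which sends a reading of T minutes past 12:00 to (720 - T) minutes past 12:00.
Mirror reads 6:50 = 410 minutes past 12:00.
Actual time: (720 - 410) mod 720 = 310 minutes = 5:10.

Final answer: 5:10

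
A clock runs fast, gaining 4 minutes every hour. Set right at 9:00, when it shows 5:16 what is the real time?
For every 60 true minutes, the faulty clock advances 64 minutes, so 1 faulty-clock minute corresponds to 60/64 true minutes.
From 9:00 to 5:16 on the faulty dial is 496 minutes.
True elapsed: 496 x 60/64 = 465 minutes = 7 hours and 45 minutes.
True time: 9:00 + 7 hours and 45 minutes = 4:45.

Final answer: 4:45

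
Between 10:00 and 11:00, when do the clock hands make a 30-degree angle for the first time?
At t minutes past 10:00, the hour hand is at 30 x 10 + 0.5t degrees and the minute hand is at 6t degrees.
The smaller angle between them is 30 degrees when |30H - 5.5t| = 30 or |30H - 5.5t| = 330.
With H = 10, solve 30 x 10 - 5.5t = +/- target for each target:
  t = (30 x 10 - 30) / 5.5 = 49.09
  t = (30 x 10 + 30) / 5.5 = 60 (outside (0, 60))
  t = (30 x 10 - 330) / 5.5 = -5.45 (outside (0, 60))
  t = (30 x 10 + 330) / 5.5 = 114.55 (outside (0, 60))
Valid solutions in (0, 60): {49.09} minutes.
The first occurrence is t = 49.09 minutes.
The hands form a 30-degree angle at 49.09 minutes past 10:00.

Final answer: 49.09 minutes past 10:00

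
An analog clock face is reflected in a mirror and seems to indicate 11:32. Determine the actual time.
Reflection across the vertical (12-6) axis maps a hand at angle A degrees to (360 - A) degrees, which sends a reading of T minutes past 12:00 to (720 - T) minutes past 12:00.
Mirror reads 11:32 = 692 minutes past 12:00.
Actual time: (720 - 692) mod 720 = 28 minutes = 12:28.

Final answer: 12:28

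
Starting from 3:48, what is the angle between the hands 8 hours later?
First find the time 8 hours after 3:48.
Total minutes: 3 x 60 + 48 + 8 x 60 + 0 = 708.
708 mod 720 = 708 minutes = 11:48.
Now compute the angle at 11:48:
Hour hand: 11 x 30 + 48 x 0.5 = 354 degrees
Minute hand: 48 x 6 = 288 degrees
Difference: |354 - 288| = 66 degrees
The angle is 66 degrees

Final answer: 66 degrees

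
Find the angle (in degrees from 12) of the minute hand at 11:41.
The minute hand moves 6 degrees per minute.
At 11:41: 41 x 6 = 246 degrees

Final answer: 246 degrees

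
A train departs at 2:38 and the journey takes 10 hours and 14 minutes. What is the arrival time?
Starting time: 2:38
Adding 14 minutes to 38 minutes: 38 + 14 = 52 minutes
Adding 10 hours: 2 + 10 = 12
Final time: 12:52

Final answer: 12:52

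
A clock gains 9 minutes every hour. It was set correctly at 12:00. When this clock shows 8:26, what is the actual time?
For every 60 true minutes, the faulty clock advances 69 minutes, so 1 faulty-clock minute corresponds to 60/69 true minutes.
From 12:00 to 8:26 on the faulty dial is 506 minutes.
True elapsed: 506 x 60/69 = 440 minutes = 7 hours and 20 minutes.
True time: 12:00 + 7 hours and 20 minutes = 7:20.

Final answer: 7:20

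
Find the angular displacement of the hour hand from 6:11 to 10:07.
The hour hand moves 0.5 degrees per minute.
Time elapsed: 10:07 - 6:11 = 236 minutes
Angular displacement: 236 x 0.5 = 118 degrees

Final answer: 118 degrees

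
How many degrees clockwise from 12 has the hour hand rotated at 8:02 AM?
The hour hand moves 30 degrees per hour and 0.5 degrees per minute.
At 8:02: (8) x 30 + 2 x 0.5 = 240 + 1 = 241 degrees

Final answer: 241 degrees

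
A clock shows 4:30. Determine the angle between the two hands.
Hour hand position: 4 x 30 + 30 x 0.5 = 135 degrees
Minute hand position: 30 x 6 = 180 degrees
Difference: |135 - 180| = 45 degrees
The angle between the hands is 45 degrees

Final answer: 45 degrees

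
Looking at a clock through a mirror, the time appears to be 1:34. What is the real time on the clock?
Reflection across the vertical (12-6) axis maps a hand at angle A degrees to (360 - A) degrees, which sends a reading of T minutes past 12:00 to (720 - T) minutes past 12:00.
Mirror reads 1:34 = 94 minutes past 12:00.
Actual time: (720 - 94) mod 720 = 626 minutes = 10:26.

Final answer: 10:26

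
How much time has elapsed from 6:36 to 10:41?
From 6:36 to 10:41:
(10 x 60 + 41) - (6 x 60 + 36) = 641 - 396 = 245 minutes
= 4 hours and 5 minutes

Final answer: 4 hours and 5 minutes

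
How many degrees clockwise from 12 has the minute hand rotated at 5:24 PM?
The minute hand moves 6 degrees per minute.
At 5:24: 24 x 6 = 144 degrees

Final answer: 144 degrees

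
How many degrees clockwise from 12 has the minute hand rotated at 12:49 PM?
The minute hand moves 6 degrees per minute.
At 12:49: 49 x 6 = 294 degrees

Final answer: 294 degrees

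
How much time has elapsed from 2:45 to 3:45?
From 2:45 to 3:45:
(3 x 60 + 45) - (2 x 60 + 45) = 225 - 165 = 60 minutes
= 1 hour

Final answer: 1 hour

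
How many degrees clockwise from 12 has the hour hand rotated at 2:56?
The hour hand moves 30 degrees per hour and 0.5 degrees per minute.
At 2:56: (2) x 30 + 56 x 0.5 = 60 + 28 = 88 degrees

Final answer: 88 degrees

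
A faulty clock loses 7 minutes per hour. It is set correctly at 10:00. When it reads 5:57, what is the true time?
For every 60 true minutes, the faulty clock advances 53 minutes, so 1 faulty-clock minute corresponds to 60/53 true minutes.
From 10:00 to 5:57 on the faulty dial is 477 minutes.
True elapsed: 477 x 60/53 = 540 minutes = 9 hours.
True time: 10:00 + 9 hours = 7:00.

Final answer: 7:00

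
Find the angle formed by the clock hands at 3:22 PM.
Hour hand position: 3 x 30 + 22 x 0.5 = 101 degrees
Minute hand position: 22 x 6 = 132 degrees
Difference: |101 - 132| = 31 degrees
The angle between the hands is 31 degrees

Final answer: 31 degrees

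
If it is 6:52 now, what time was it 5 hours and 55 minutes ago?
Starting time: 6:52 = 412 total minutes past 12:00
Subtracting: 5 hours and 55 minutes = 355 minutes
412 - 355 = 57 minutes
= 57 minutes past 12:00 = 12:57

Final answer: 12:57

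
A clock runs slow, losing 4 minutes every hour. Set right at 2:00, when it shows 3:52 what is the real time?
For every 60 true minutes, the faulty clock advances 56 minutes, so 1 faulty-clock minute corresponds to 60/56 true minutes.
From 2:00 to 3:52 on the faulty dial is 112 minutes.
True elapsed: 112 x 60/56 = 120 minutes = 2 hours.
True time: 2:00 + 2 hours = 4:00.

Final answer: 4:00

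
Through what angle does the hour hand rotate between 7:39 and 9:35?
The hour hand moves 0.5 degrees per minute.
Time elapsed: 9:35 - 7:39 = 116 minutes
Angular displacement: 116 x 0.5 = 58 degrees

Final answer: 58 degrees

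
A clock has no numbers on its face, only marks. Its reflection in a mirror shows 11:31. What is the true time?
Reflection across the vertical (12-6) axis maps a hand at angle A degrees to (360 - A) degrees, which sends a reading of T minutes past 12:00 to (720 - T) minutes past 12:00.
Mirror reads 11:31 = 691 minutes past 12:00.
Actual time: (720 - 691) mod 720 = 29 minutes = 12:29.

Final answer: 12:29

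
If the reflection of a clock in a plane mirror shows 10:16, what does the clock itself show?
Reflection across the vertical (12-6) axis maps a hand at angle A degrees to (360 - A) degrees, which sends a reading of T minutes past 12:00 to (720 - T) minutes past 12:00.
Mirror reads 10:16 = 616 minutes past 12:00.
Actual time: (720 - 616) mod 720 = 104 minutes = 1:44.

Final answer: 1:44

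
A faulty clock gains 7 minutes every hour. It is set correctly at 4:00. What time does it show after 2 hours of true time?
For every 60 true minutes, the faulty clock advances 60 + 7 = 67 minutes.
True elapsed: 2 hours = 120 minutes.
Faulty clock advances: 120 x 67/60 = 134 minutes (drift: 14 minutes ahead).
Shown time: 4:00 + 134 minutes = 6:14.

Final answer: 6:14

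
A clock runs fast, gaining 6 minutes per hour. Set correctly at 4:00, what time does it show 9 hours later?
For every 60 true minutes, the faulty clock advances 60 + 6 = 66 minutes.
True elapsed: 9 hours = 540 minutes.
Faulty clock advances: 540 x 66/60 = 594 minutes (drift: 54 minutes ahead).
Shown time: 4:00 + 594 minutes = 1:54.

Final answer: 1:54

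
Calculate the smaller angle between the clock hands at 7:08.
Hour hand position: 7 x 30 + 8 x 0.5 = 214 degrees
Minute hand position: 8 x 6 = 48 degrees
Difference: |214 - 48| = 166 degrees
The angle between the hands is 166 degrees

Final answer: 166 degrees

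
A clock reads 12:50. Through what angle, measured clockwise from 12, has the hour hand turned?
The hour hand moves 30 degrees per hour and 0.5 degrees per minute.
At 12:50: (0) x 30 + 50 x 0.5 = 0 + 25 = 25 degrees

Final answer: 25 degrees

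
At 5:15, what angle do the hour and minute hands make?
Hour hand position: 5 x 30 + 15 x 0.5 = 157.5 degrees
Minute hand position: 15 x 6 = 90 degrees
Difference: |157.5 - 90| = 67.5 degrees
The angle between the hands is 67.5 degrees

Final answer: 67.5 degrees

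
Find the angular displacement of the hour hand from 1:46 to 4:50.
The hour hand moves 0.5 degrees per minute.
Time elapsed: 4:50 - 1:46 = 184 minutes
Angular displacement: 184 x 0.5 = 92 degrees

Final answer: 92 degrees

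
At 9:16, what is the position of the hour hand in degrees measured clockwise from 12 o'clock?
The hour hand moves 30 degrees per hour and 0.5 degrees per minute.
At 9:16: (9) x 30 + 16 x 0.5 = 270 + 8 = 278 degrees

Final answer: 278 degrees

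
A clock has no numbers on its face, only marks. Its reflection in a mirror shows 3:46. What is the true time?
Reflection across the vertical (12-6) axis maps a hand at angle A degrees to (360 - A) degrees, which sends a reading of T minutes past 12:00 to (720 - T) minutes past 12:00.
Mirror reads 3:46 = 226 minutes past 12:00.
Actual time: (720 - 226) mod 720 = 494 minutes = 8:14.

Final answer: 8:14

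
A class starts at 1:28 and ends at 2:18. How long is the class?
From 1:28 to 2:18:
(2 x 60 + 18) - (1 x 60 + 28) = 138 - 88 = 50 minutes
= 50 minutes

Final answer: 50 minutes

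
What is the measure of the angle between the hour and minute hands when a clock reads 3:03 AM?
Hour hand position: 3 x 30 + 3 x 0.5 = 91.5 degrees
Minute hand position: 3 x 6 = 18 degrees
Difference: |91.5 - 18| = 73.5 degrees
The angle between the hands is 73.5 degrees

Final answer: 73.5 degrees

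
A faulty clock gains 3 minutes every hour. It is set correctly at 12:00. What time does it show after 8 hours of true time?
For every 60 true minutes, the faulty clock advances 60 + 3 = 63 minutes.
True elapsed: 8 hours = 480 minutes.
Faulty clock advances: 480 x 63/60 = 504 minutes (drift: 24 minutes ahead).
Shown time: 12:00 + 504 minutes = 8:24.

Final answer: 8:24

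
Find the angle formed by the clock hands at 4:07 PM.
Hour hand position: 4 x 30 + 7 x 0.5 = 123.5 degrees
Minute hand position: 7 x 6 = 42 degrees
Difference: |123.5 - 42| = 81.5 degrees
The angle between the hands is 81.5 degrees

Final answer: 81.5 degrees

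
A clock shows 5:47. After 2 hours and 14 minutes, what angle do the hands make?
First find the time 2 hours and 14 minutes after 5:47.
Total minutes: 5 x 60 + 47 + 2 x 60 + 14 = 481.
481 mod 720 = 481 minutes = 8:01.
Now compute the angle at 8:01:
Hour hand: 8 x 30 + 1 x 0.5 = 240.5 degrees
Minute hand: 1 x 6 = 6 degrees
Difference: |240.5 - 6| = 234.5 degrees
Smaller angle: 360 - 234.5 = 125.5 degrees

Final answer: 125.5 degrees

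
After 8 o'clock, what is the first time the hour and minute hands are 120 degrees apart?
At t minutes past 8:00, the hour hand is at 30 x 8 + 0.5t degrees and the minute hand is at 6t degrees.
The smaller angle between them is 120 degrees when |30H - 5.5t| = 120 or |30H - 5.5t| = 240.
With H = 8, solve 30 x 8 - 5.5t = +/- target for each target:
  t = (30 x 8 - 120) / 5.5 = 21.82
  t = (30 x 8 + 120) / 5.5 = 65.45 (outside (0, 60))
  t = (30 x 8 - 240) / 5.5 = 0 (outside (0, 60))
  t = (30 x 8 + 240) / 5.5 = 87.27 (outside (0, 60))
Valid solutions in (0, 60): {21.82} minutes.
The first occurrence is t = 21.82 minutes.
The hands form a 120-degree angle at 21.82 minutes past 8:00.

Final answer: 21.82 minutes past 8:00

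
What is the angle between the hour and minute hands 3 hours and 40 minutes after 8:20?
First find the time 3 hours and 40 minutes after 8:20.
Total minutes: 8 x 60 + 20 + 3 x 60 + 40 = 720.
720 mod 720 = 0 minutes = 12:00.
Now compute the angle at 12:00:
Hour hand: 0 x 30 + 0 x 0.5 = 0 degrees
Minute hand: 0 x 6 = 0 degrees
Difference: |0 - 0| = 0 degrees
The angle is 0 degrees

Final answer: 0 degrees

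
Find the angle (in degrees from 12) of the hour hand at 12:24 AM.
The hour hand moves 30 degrees per hour and 0.5 degrees per minute.
At 12:24: (0) x 30 + 24 x 0.5 = 0 + 12 = 12 degrees

Final answer: 12 degrees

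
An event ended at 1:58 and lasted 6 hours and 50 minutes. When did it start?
Starting time: 1:58 = 118 total minutes past 12:00
Subtracting: 6 hours and 50 minutes = 410 minutes
118 - 410 = -292 (negative, add 12 hours = 720) = 428 minutes
= 7 hours and 8 minutes past 12:00 = 7:08

Final answer: 7:08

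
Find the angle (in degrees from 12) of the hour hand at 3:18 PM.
The hour hand moves 30 degrees per hour and 0.5 degrees per minute.
At 3:18: (3) x 30 + 18 x 0.5 = 90 + 9 = 99 degrees

Final answer: 99 degrees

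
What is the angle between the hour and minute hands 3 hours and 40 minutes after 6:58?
First find the time 3 hours and 40 minutes after 6:58.
Total minutes: 6 x 60 + 58 + 3 x 60 + 40 = 638.
638 mod 720 = 638 minutes = 10:38.
Now compute the angle at 10:38:
Hour hand: 10 x 30 + 38 x 0.5 = 319 degrees
Minute hand: 38 x 6 = 228 degrees
Difference: |319 - 228| = 91 degrees
The angle is 91 degrees

Final answer: 91 degrees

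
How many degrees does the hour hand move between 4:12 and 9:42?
The hour hand moves 0.5 degrees per minute.
Time elapsed: 9:42 - 4:12 = 330 minutes
Angular displacement: 330 x 0.5 = 165 degrees

Final answer: 165 degrees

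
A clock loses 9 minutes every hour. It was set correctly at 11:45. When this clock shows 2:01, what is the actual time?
For every 60 true minutes, the faulty clock advances 51 minutes, so 1 faulty-clock minute corresponds to 60/51 true minutes.
From 11:45 to 2:01 on the faulty dial is 136 minutes.
True elapsed: 136 x 60/51 = 160 minutes = 2 hours and 40 minutes.
True time: 11:45 + 2 hours and 40 minutes = 2:25.

Final answer: 2:25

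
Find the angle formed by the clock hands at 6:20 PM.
Hour hand position: 6 x 30 + 20 x 0.5 = 190 degrees
Minute hand position: 20 x 6 = 120 degrees
Difference: |190 - 120| = 70 degrees
The angle between the hands is 70 degrees

Final answer: 70 degrees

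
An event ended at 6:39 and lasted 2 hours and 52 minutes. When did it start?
Starting time: 6:39 = 399 total minutes past 12:00
Subtracting: 2 hours and 52 minutes = 172 minutes
399 - 172 = 227 minutes
= 3 hours and 47 minutes past 12:00 = 3:47

Final answer: 3:47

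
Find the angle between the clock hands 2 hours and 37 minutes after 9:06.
First find the time 2 hours and 37 minutes after 9:06.
Total minutes: 9 x 60 + 6 + 2 x 60 + 37 = 703.
703 mod 720 = 703 minutes = 11:43.
Now compute the angle at 11:43:
Hour hand: 11 x 30 + 43 x 0.5 = 351.5 degrees
Minute hand: 43 x 6 = 258 degrees
Difference: |351.5 - 258| = 93.5 degrees
The angle is 93.5 degrees

Final answer: 93.5 degrees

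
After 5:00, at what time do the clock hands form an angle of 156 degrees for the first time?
At t minutes past 5:00, the hour hand is at 30 x 5 + 0.5t degrees and the minute hand is at 6t degrees.
The smaller angle between them is 156 degrees when |30H - 5.5t| = 156 or |30H - 5.5t| = 204.
With H = 5, solve 30 x 5 - 5.5t = +/- target for each target:
  t = (30 x 5 - 156) / 5.5 = -1.09 (outside (0, 60))
  t = (30 x 5 + 156) / 5.5 = 55.64
  t = (30 x 5 - 204) / 5.5 = -9.82 (outside (0, 60))
  t = (30 x 5 + 204) / 5.5 = 64.36 (outside (0, 60))
Valid solutions in (0, 60): {55.64} minutes.
The first occurrence is t = 55.64 minutes.
The hands form a 156-degree angle at 55.64 minutes past 5:00.

Final answer: 55.64 minutes past 5:00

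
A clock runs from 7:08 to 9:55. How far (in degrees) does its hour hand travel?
The hour hand moves 0.5 degrees per minute.
Time elapsed: 9:55 - 7:08 = 167 minutes
Angular displacement: 167 x 0.5 = 83.5 degrees

Final answer: 83.5 degrees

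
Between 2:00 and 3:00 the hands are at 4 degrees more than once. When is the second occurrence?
At t minutes past 2:00, the hour hand is at 30 x 2 + 0.5t degrees and the minute hand is at 6t degrees.
The smaller angle between them is 4 degrees when |30H - 5.5t| = 4 or |30H - 5.5t| = 356.
With H = 2, solve 30 x 2 - 5.5t = +/- target for each target:
  t = (30 x 2 - 4) / 5.5 = 10.18
  t = (30 x 2 + 4) / 5.5 = 11.64
  t = (30 x 2 - 356) / 5.5 = -53.82 (outside (0, 60))
  t = (30 x 2 + 356) / 5.5 = 75.64 (outside (0, 60))
Valid solutions in (0, 60): {10.18, 11.64} minutes.
The second occurrence is t = 11.64 minutes.
The hands form a 4-degree angle at 11.64 minutes past 2:00.

Final answer: 11.64 minutes past 2:00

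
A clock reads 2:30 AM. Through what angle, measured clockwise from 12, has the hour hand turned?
The hour hand moves 30 degrees per hour and 0.5 degrees per minute.
At 2:30: (2) x 30 + 30 x 0.5 = 60 + 15 = 75 degrees

Final answer: 75 degrees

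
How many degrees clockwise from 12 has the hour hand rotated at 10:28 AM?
The hour hand moves 30 degrees per hour and 0.5 degrees per minute.
At 10:28: (10) x 30 + 28 x 0.5 = 300 + 14 = 314 degrees

Final answer: 314 degrees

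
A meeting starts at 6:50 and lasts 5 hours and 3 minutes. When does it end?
Starting time: 6:50
Adding 3 minutes to 50 minutes: 50 + 3 = 53 minutes
Adding 5 hours: 6 + 5 = 11
Final time: 11:53

Final answer: 11:53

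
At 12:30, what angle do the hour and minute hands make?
Hour hand position: 0 x 30 + 30 x 0.5 = 15 degrees
Minute hand position: 30 x 6 = 180 degrees
Difference: |15 - 180| = 165 degrees
The angle between the hands is 165 degrees

Final answer: 165 degrees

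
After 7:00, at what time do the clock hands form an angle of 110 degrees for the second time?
At t minutes past 7:00, the hour hand is at 30 x 7 + 0.5t degrees and the minute hand is at 6t degrees.
The smaller angle between them is 110 degrees when |30H - 5.5t| = 110 or |30H - 5.5t| = 250.
With H = 7, solve 30 x 7 - 5.5t = +/- target for each target:
  t = (30 x 7 - 110) / 5.5 = 18.18
  t = (30 x 7 + 110) / 5.5 = 58.18
  t = (30 x 7 - 250) / 5.5 = -7.27 (outside (0, 60))
  t = (30 x 7 + 250) / 5.5 = 83.64 (outside (0, 60))
Valid solutions in (0, 60): {18.18, 58.18} minutes.
The second occurrence is t = 58.18 minutes.
The hands form a 110-degree angle at 58.18 minutes past 7:00.

Final answer: 58.18 minutes past 7:00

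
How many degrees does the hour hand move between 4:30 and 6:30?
The hour hand moves 0.5 degrees per minute.
Time elapsed: 6:30 - 4:30 = 120 minutes
Angular displacement: 120 x 0.5 = 60 degrees

Final answer: 60 degrees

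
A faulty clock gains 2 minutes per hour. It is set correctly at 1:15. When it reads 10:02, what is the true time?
For every 60 true minutes, the faulty clock advances 62 minutes, so 1 faulty-clock minute corresponds to 60/62 true minutes.
From 1:15 to 10:02 on the faulty dial is 527 minutes.
True elapsed: 527 x 60/62 = 510 minutes = 8 hours and 30 minutes.
True time: 1:15 + 8 hours and 30 minutes = 9:45.

Final answer: 9:45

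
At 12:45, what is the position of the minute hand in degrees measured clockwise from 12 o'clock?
The minute hand moves 6 degrees per minute.
At 12:45: 45 x 6 = 270 degrees

Final answer: 270 degrees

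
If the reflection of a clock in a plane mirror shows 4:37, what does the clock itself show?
Reflection across the vertical (12-6) axis maps a hand at angle A degrees to (360 - A) degrees, which sends a reading of T minutes past 12:00 to (720 - T) minutes past 12:00.
Mirror reads 4:37 = 277 minutes past 12:00.
Actual time: (720 - 277) mod 720 = 443 minutes = 7:23.

Final answer: 7:23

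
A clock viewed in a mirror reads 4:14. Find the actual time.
Reflection across the vertical (12-6) axis maps a hand at angle A degrees to (360 - A) degrees, which sends a reading of T minutes past 12:00 to (720 - T) minutes past 12:00.
Mirror reads 4:14 = 254 minutes past 12:00.
Actual time: (720 - 254) mod 720 = 466 minutes = 7:46.

Final answer: 7:46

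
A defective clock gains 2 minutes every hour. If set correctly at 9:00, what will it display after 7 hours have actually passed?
For every 60 true minutes, the faulty clock advances 60 + 2 = 62 minutes.
True elapsed: 7 hours = 420 minutes.
Faulty clock advances: 420 x 62/60 = 434 minutes (drift: 14 minutes ahead).
Shown time: 9:00 + 434 minutes = 4:14.

Final answer: 4:14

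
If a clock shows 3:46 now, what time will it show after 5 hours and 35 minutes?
Starting time: 3:46
Adding 35 minutes to 46 minutes: 46 + 35 = 81 minutes = 1 hour and 21 minutes
Adding 5 hours: 3 + 5 + 1 (carry) = 9
Final time: 9:21

Final answer: 9:21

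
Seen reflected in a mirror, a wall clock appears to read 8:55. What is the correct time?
Reflection across the vertical (12-6) axis maps a hand at angle A degrees to (360 - A) degrees, which sends a reading of T minutes past 12:00 to (720 - T) minutes past 12:00.
Mirror reads 8:55 = 535 minutes past 12:00.
Actual time: (720 - 535) mod 720 = 185 minutes = 3:05.

Final answer: 3:05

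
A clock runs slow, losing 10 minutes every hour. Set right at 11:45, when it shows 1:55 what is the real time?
For every 60 true minutes, the faulty clock advances 50 minutes, so 1 faulty-clock minute corresponds to 60/50 true minutes.
From 11:45 to 1:55 on the faulty dial is 130 minutes.
True elapsed: 130 x 60/50 = 156 minutes = 2 hours and 36 minutes.
True time: 11:45 + 2 hours and 36 minutes = 2:21.

Final answer: 2:21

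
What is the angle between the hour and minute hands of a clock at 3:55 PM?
Hour hand position: 3 x 30 + 55 x 0.5 = 117.5 degrees
Minute hand position: 55 x 6 = 330 degrees
Difference: |117.5 - 330| = 212.5 degrees
Since 212.5 > 180, the smaller angle is 360 - 212.5 = 147.5 degrees

Final answer: 147.5 degrees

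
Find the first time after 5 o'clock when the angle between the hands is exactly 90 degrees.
At t minutes past 5:00, the hour hand is at 30 x 5 + 0.5t degrees and the minute hand is at 6t degrees.
The smaller angle between them is 90 degrees when |30H - 5.5t| = 90 or |30H - 5.5t| = 270.
With H = 5, solve 30 x 5 - 5.5t = +/- target for each target:
  t = (30 x 5 - 90) / 5.5 = 10.91
  t = (30 x 5 + 90) / 5.5 = 43.64
  t = (30 x 5 - 270) / 5.5 = -21.82 (outside (0, 60))
  t = (30 x 5 + 270) / 5.5 = 76.36 (outside (0, 60))
Valid solutions in (0, 60): {10.91, 43.64} minutes.
The first occurrence is t = 10.91 minutes.
The hands form a 90-degree angle at 10.91 minutes past 5:00.

Final answer: 10.91 minutes past 5:00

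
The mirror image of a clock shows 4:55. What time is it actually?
Reflection across the vertical (12-6) axis maps a hand at angle A degrees to (360 - A) degrees, which sends a reading of T minutes past 12:00 to (720 - T) minutes past 12:00.
Mirror reads 4:55 = 295 minutes past 12:00.
Actual time: (720 - 295) mod 720 = 425 minutes = 7:05.

Final answer: 7:05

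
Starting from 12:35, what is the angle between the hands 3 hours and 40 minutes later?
First find the time 3 hours and 40 minutes after 12:35.
Total minutes: 12 x 60 + 35 + 3 x 60 + 40 = 975.
975 mod 720 = 255 minutes = 4:15.
Now compute the angle at 4:15:
Hour hand: 4 x 30 + 15 x 0.5 = 127.5 degrees
Minute hand: 15 x 6 = 90 degrees
Difference: |127.5 - 90| = 37.5 degrees
The angle is 37.5 degrees

Final answer: 37.5 degrees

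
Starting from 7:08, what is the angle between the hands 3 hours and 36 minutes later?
First find the time 3 hours and 36 minutes after 7:08.
Total minutes: 7 x 60 + 8 + 3 x 60 + 36 = 644.
644 mod 720 = 644 minutes = 10:44.
Now compute the angle at 10:44:
Hour hand: 10 x 30 + 44 x 0.5 = 322 degrees
Minute hand: 44 x 6 = 264 degrees
Difference: |322 - 264| = 58 degrees
The angle is 58 degrees

Final answer: 58 degrees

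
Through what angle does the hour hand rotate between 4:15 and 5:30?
The hour hand moves 0.5 degrees per minute.
Time elapsed: 5:30 - 4:15 = 75 minutes
Angular displacement: 75 x 0.5 = 37.5 degrees

Final answer: 37.5 degrees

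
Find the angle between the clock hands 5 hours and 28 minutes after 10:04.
First find the time 5 hours and 28 minutes after 10:04.
Total minutes: 10 x 60 + 4 + 5 x 60 + 28 = 932.
932 mod 720 = 212 minutes = 3:32.
Now compute the angle at 3:32:
Hour hand: 3 x 30 + 32 x 0.5 = 106 degrees
Minute hand: 32 x 6 = 192 degrees
Difference: |106 - 192| = 86 degrees
The angle is 86 degrees

Final answer: 86 degrees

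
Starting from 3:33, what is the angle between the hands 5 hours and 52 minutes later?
First find the time 5 hours and 52 minutes after 3:33.
Total minutes: 3 x 60 + 33 + 5 x 60 + 52 = 565.
565 mod 720 = 565 minutes = 9:25.
Now compute the angle at 9:25:
Hour hand: 9 x 30 + 25 x 0.5 = 282.5 degrees
Minute hand: 25 x 6 = 150 degrees
Difference: |282.5 - 150| = 132.5 degrees
The angle is 132.5 degrees

Final answer: 132.5 degrees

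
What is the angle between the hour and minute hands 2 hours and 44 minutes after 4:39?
First find the time 2 hours and 44 minutes after 4:39.
Total minutes: 4 x 60 + 39 + 2 x 60 + 44 = 443.
443 mod 720 = 443 minutes = 7:23.
Now compute the angle at 7:23:
Hour hand: 7 x 30 + 23 x 0.5 = 221.5 degrees
Minute hand: 23 x 6 = 138 degrees
Difference: |221.5 - 138| = 83.5 degrees
The angle is 83.5 degrees

Final answer: 83.5 degrees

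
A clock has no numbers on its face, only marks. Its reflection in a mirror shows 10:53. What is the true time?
Reflection across the vertical (12-6) axis maps a hand at angle A degrees to (360 - A) degrees, which sends a reading of T minutes past 12:00 to (720 - T) minutes past 12:00.
Mirror reads 10:53 = 653 minutes past 12:00.
Actual time: (720 - 653) mod 720 = 67 minutes = 1:07.

Final answer: 1:07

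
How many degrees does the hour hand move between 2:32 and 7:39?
The hour hand moves 0.5 degrees per minute.
Time elapsed: 7:39 - 2:32 = 307 minutes
Angular displacement: 307 x 0.5 = 153.5 degrees

Final answer: 153.5 degrees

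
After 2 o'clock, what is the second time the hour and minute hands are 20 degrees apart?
At t minutes past 2:00, the hour hand is at 30 x 2 + 0.5t degrees and the minute hand is at 6t degrees.
The smaller angle between them is 20 degrees when |30H - 5.5t| = 20 or |30H - 5.5t| = 340.
With H = 2, solve 30 x 2 - 5.5t = +/- target for each target:
  t = (30 x 2 - 20) / 5.5 = 7.27
  t = (30 x 2 + 20) / 5.5 = 14.55
  t = (30 x 2 - 340) / 5.5 = -50.91 (outside (0, 60))
  t = (30 x 2 + 340) / 5.5 = 72.73 (outside (0, 60))
Valid solutions in (0, 60): {7.27, 14.55} minutes.
The second occurrence is t = 14.55 minutes.
The hands form a 20-degree angle at 14.55 minutes past 2:00.

Final answer: 14.55 minutes past 2:00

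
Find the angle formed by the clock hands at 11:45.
Hour hand position: 11 x 30 + 45 x 0.5 = 352.5 degrees
Minute hand position: 45 x 6 = 270 degrees
Difference: |352.5 - 270| = 82.5 degrees
The angle between the hands is 82.5 degrees

Final answer: 82.5 degrees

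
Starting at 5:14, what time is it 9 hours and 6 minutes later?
Starting time: 5:14
Adding 6 minutes to 14 minutes: 14 + 6 = 20 minutes
Adding 9 hours: 5 + 9 = 14 - 12 = 2
Final time: 2:20

Final answer: 2:20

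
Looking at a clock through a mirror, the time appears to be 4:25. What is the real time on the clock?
Reflection across the vertical (12-6) axis maps a hand at angle A degrees to (360 - A) degrees, which sends a reading of T minutes past 12:00 to (720 - T) minutes past 12:00.
Mirror reads 4:25 = 265 minutes past 12:00.
Actual time: (720 - 265) mod 720 = 455 minutes = 7:35.

Final answer: 7:35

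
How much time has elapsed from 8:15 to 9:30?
From 8:15 to 9:30:
(9 x 60 + 30) - (8 x 60 + 15) = 570 - 495 = 75 minutes
= 1 hour and 15 minutes

Final answer: 1 hour and 15 minutes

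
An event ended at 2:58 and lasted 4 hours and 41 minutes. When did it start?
Starting time: 2:58 = 178 total minutes past 12:00
Subtracting: 4 hours and 41 minutes = 281 minutes
178 - 281 = -103 (negative, add 12 hours = 720) = 617 minutes
= 10 hours and 17 minutes past 12:00 = 10:17

Final answer: 10:17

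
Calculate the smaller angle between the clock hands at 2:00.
Hour hand position: 2 x 30 + 0 x 0.5 = 60 degrees
Minute hand position: 0 x 6 = 0 degrees
Difference: |60 - 0| = 60 degrees
The angle between the hands is 60 degrees

Final answer: 60 degrees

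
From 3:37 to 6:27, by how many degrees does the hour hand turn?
The hour hand moves 0.5 degrees per minute.
Time elapsed: 6:27 - 3:37 = 170 minutes
Angular displacement: 170 x 0.5 = 85 degrees

Final answer: 85 degrees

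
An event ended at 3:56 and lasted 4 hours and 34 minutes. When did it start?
Starting time: 3:56 = 236 total minutes past 12:00
Subtracting: 4 hours and 34 minutes = 274 minutes
236 - 274 = -38 (negative, add 12 hours = 720) = 682 minutes
= 11 hours and 22 minutes past 12:00 = 11:22

Final answer: 11:22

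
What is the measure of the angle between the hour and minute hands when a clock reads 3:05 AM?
Hour hand position: 3 x 30 + 5 x 0.5 = 92.5 degrees
Minute hand position: 5 x 6 = 30 degrees
Difference: |92.5 - 30| = 62.5 degrees
The angle between the hands is 62.5 degrees

Final answer: 62.5 degrees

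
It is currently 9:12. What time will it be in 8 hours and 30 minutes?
Starting time: 9:12
Adding 30 minutes to 12 minutes: 12 + 30 = 42 minutes
Adding 8 hours: 9 + 8 = 17 - 12 = 5
Final time: 5:42

Final answer: 5:42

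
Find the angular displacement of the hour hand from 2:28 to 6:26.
The hour hand moves 0.5 degrees per minute.
Time elapsed: 6:26 - 2:28 = 238 minutes
Angular displacement: 238 x 0.5 = 119 degrees

Final answer: 119 degrees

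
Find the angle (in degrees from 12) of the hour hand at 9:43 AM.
The hour hand moves 30 degrees per hour and 0.5 degrees per minute.
At 9:43: (9) x 30 + 43 x 0.5 = 270 + 21.5 = 291.5 degrees

Final answer: 291.5 degrees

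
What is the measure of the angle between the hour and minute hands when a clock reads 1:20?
Hour hand position: 1 x 30 + 20 x 0.5 = 40 degrees
Minute hand position: 20 x 6 = 120 degrees
Difference: |40 - 120| = 80 degrees
The angle between the hands is 80 degrees

Final answer: 80 degrees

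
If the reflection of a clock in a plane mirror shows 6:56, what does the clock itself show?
Reflection across the vertical (12-6) axis maps a hand at angle A degrees to (360 - A) degrees, which sends a reading of T minutes past 12:00 to (720 - T) minutes past 12:00.
Mirror reads 6:56 = 416 minutes past 12:00.
Actual time: (720 - 416) mod 720 = 304 minutes = 5:04.

Final answer: 5:04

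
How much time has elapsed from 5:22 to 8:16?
From 5:22 to 8:16:
(8 x 60 + 16) - (5 x 60 + 22) = 496 - 322 = 174 minutes
= 2 hours and 54 minutes

Final answer: 2 hours and 54 minutes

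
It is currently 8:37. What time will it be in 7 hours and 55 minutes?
Starting time: 8:37
Adding 55 minutes to 37 minutes: 37 + 55 = 92 minutes = 1 hour and 32 minutes
Adding 7 hours: 8 + 7 + 1 (carry) = 16 - 12 = 4
Final time: 4:32

Final answer: 4:32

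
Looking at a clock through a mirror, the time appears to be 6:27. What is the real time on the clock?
Reflection across the vertical (12-6) axis maps a hand at angle A degrees to (360 - A) degrees, which sends a reading of T minutes past 12:00 to (720 - T) minutes past 12:00.
Mirror reads 6:27 = 387 minutes past 12:00.
Actual time: (720 - 387) mod 720 = 333 minutes = 5:33.

Final answer: 5:33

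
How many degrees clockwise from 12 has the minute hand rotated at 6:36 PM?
The minute hand moves 6 degrees per minute.
At 6:36: 36 x 6 = 216 degrees

Final answer: 216 degrees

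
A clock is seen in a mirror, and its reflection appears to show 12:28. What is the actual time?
Reflection across the vertical (12-6) axis maps a hand at angle A degrees to (360 - A) degrees, which sends a reading of T minutes past 12:00 to (720 - T) minutes past 12:00.
Mirror reads 12:28 = 28 minutes past 12:00.
Actual time: (720 - 28) mod 720 = 692 minutes = 11:32.

Final answer: 11:32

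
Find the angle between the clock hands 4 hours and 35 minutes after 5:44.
First find the time 4 hours and 35 minutes after 5:44.
Total minutes: 5 x 60 + 44 + 4 x 60 + 35 = 619.
619 mod 720 = 619 minutes = 10:19.
Now compute the angle at 10:19:
Hour hand: 10 x 30 + 19 x 0.5 = 309.5 degrees
Minute hand: 19 x 6 = 114 degrees
Difference: |309.5 - 114| = 195.5 degrees
Smaller angle: 360 - 195.5 = 164.5 degrees

Final answer: 164.5 degrees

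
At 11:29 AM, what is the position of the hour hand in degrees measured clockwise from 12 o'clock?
The hour hand moves 30 degrees per hour and 0.5 degrees per minute.
At 11:29: (11) x 30 + 29 x 0.5 = 330 + 14.5 = 344.5 degrees

Final answer: 344.5 degrees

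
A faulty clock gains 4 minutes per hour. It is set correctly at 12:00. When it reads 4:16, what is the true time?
For every 60 true minutes, the faulty clock advances 64 minutes, so 1 faulty-clock minute corresponds to 60/64 true minutes.
From 12:00 to 4:16 on the faulty dial is 256 minutes.
True elapsed: 256 x 60/64 = 240 minutes = 4 hours.
True time: 12:00 + 4 hours = 4:00.

Final answer: 4:00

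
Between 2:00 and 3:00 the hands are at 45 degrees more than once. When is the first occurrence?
At t minutes past 2:00, the hour hand is at 30 x 2 + 0.5t degrees and the minute hand is at 6t degrees.
The smaller angle between them is 45 degrees when |30H - 5.5t| = 45 or |30H - 5.5t| = 315.
With H = 2, solve 30 x 2 - 5.5t = +/- target for each target:
  t = (30 x 2 - 45) / 5.5 = 2.73
  t = (30 x 2 + 45) / 5.5 = 19.09
  t = (30 x 2 - 315) / 5.5 = -46.36 (outside (0, 60))
  t = (30 x 2 + 315) / 5.5 = 68.18 (outside (0, 60))
Valid solutions in (0, 60): {2.73, 19.09} minutes.
The first occurrence is t = 2.73 minutes.
The hands form a 45-degree angle at 2.73 minutes past 2:00.

Final answer: 2.73 minutes past 2:00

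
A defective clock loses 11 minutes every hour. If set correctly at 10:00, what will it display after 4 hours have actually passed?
For every 60 true minutes, the faulty clock advances 60 - 11 = 49 minutes.
True elapsed: 4 hours = 240 minutes.
Faulty clock advances: 240 x 49/60 = 196 minutes (drift: 44 minutes behind).
Shown time: 10:00 + 196 minutes = 1:16.

Final answer: 1:16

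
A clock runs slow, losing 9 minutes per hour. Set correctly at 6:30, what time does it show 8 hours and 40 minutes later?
For every 60 true minutes, the faulty clock advances 60 - 9 = 51 minutes.
True elapsed: 8 hours and 40 minutes = 520 minutes.
Faulty clock advances: 520 x 51/60 = 442 minutes (drift: 78 minutes behind).
Shown time: 6:30 + 442 minutes = 1:52.

Final answer: 1:52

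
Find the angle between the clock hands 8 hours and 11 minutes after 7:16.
First find the time 8 hours and 11 minutes after 7:16.
Total minutes: 7 x 60 + 16 + 8 x 60 + 11 = 927.
927 mod 720 = 207 minutes = 3:27.
Now compute the angle at 3:27:
Hour hand: 3 x 30 + 27 x 0.5 = 103.5 degrees
Minute hand: 27 x 6 = 162 degrees
Difference: |103.5 - 162| = 58.5 degrees
The angle is 58.5 degrees

Final answer: 58.5 degrees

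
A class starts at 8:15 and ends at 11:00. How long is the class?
From 8:15 to 11:00:
(11 x 60 + 0) - (8 x 60 + 15) = 660 - 495 = 165 minutes
= 2 hours and 45 minutes

Final answer: 2 hours and 45 minutes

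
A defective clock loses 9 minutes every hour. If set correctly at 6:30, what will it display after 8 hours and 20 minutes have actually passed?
For every 60 true minutes, the faulty clock advances 60 - 9 = 51 minutes.
True elapsed: 8 hours and 20 minutes = 500 minutes.
Faulty clock advances: 500 x 51/60 = 425 minutes (drift: 75 minutes behind).
Shown time: 6:30 + 425 minutes = 1:35.

Final answer: 1:35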